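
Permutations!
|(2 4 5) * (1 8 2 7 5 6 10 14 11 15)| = 18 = |(1 8 2 4 6 10 14 11 15)(5 7)|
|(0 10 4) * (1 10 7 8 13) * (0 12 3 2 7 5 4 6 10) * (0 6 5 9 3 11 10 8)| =|(0 9 3 2 7)(1 6 8 13)(4 12 11 10 5)| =20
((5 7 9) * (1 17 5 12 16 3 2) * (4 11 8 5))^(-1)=((1 17 4 11 8 5 7 9 12 16 3 2))^(-1)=(1 2 3 16 12 9 7 5 8 11 4 17)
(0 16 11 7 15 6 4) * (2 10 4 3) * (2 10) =(0 16 11 7 15 6 3 10 4) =[16, 1, 2, 10, 0, 5, 3, 15, 8, 9, 4, 7, 12, 13, 14, 6, 11]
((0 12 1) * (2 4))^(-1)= (0 1 12)(2 4)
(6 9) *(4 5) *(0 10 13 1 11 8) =(0 10 13 1 11 8)(4 5)(6 9) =[10, 11, 2, 3, 5, 4, 9, 7, 0, 6, 13, 8, 12, 1]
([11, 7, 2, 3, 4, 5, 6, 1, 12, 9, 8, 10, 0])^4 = (0 12 8 10 11)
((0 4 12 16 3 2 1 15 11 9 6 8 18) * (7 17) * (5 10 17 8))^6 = (0 1 10 4 15 17 12 11 7 16 9 8 3 6 18 2 5)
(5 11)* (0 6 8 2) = (0 6 8 2)(5 11) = [6, 1, 0, 3, 4, 11, 8, 7, 2, 9, 10, 5]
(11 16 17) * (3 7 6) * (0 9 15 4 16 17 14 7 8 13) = (0 9 15 4 16 14 7 6 3 8 13)(11 17) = [9, 1, 2, 8, 16, 5, 3, 6, 13, 15, 10, 17, 12, 0, 7, 4, 14, 11]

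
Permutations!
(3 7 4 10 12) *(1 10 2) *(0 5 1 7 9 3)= (0 5 1 10 12)(2 7 4)(3 9)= [5, 10, 7, 9, 2, 1, 6, 4, 8, 3, 12, 11, 0]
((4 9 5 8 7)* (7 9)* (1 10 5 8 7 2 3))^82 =(1 2 7 10 3 4 5)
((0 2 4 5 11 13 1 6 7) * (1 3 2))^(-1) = (0 7 6 1)(2 3 13 11 5 4)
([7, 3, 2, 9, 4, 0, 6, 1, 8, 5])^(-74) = [9, 0, 2, 7, 4, 3, 6, 5, 8, 1]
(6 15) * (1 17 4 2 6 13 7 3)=(1 17 4 2 6 15 13 7 3)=[0, 17, 6, 1, 2, 5, 15, 3, 8, 9, 10, 11, 12, 7, 14, 13, 16, 4]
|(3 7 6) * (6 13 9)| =5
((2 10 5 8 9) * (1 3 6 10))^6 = ((1 3 6 10 5 8 9 2))^6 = (1 9 5 6)(2 8 10 3)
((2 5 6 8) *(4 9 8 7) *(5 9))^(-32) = ((2 9 8)(4 5 6 7))^(-32) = (2 9 8)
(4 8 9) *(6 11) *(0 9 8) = (0 9 4)(6 11) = [9, 1, 2, 3, 0, 5, 11, 7, 8, 4, 10, 6]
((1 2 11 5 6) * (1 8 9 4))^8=(11)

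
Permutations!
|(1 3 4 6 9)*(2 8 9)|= |(1 3 4 6 2 8 9)|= 7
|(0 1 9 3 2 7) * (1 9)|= |(0 9 3 2 7)|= 5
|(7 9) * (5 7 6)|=4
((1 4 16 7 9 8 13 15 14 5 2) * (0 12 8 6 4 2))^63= (1 2)(4 9 16 6 7)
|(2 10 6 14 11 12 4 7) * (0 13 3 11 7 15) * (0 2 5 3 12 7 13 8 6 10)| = |(0 8 6 14 13 12 4 15 2)(3 11 7 5)| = 36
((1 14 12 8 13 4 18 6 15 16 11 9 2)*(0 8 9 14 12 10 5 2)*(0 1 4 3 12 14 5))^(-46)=(0 10 14 1 9 12 3 13 8)(2 18 15 11)(4 6 16 5)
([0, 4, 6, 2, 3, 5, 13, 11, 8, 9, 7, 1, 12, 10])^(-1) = (1 11 7 10 13 6 2 3 4)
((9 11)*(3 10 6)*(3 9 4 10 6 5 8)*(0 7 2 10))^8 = ((0 7 2 10 5 8 3 6 9 11 4))^8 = (0 9 8 2 4 6 5 7 11 3 10)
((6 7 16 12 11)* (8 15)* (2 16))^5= ((2 16 12 11 6 7)(8 15))^5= (2 7 6 11 12 16)(8 15)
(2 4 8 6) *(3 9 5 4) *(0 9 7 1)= (0 9 5 4 8 6 2 3 7 1)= [9, 0, 3, 7, 8, 4, 2, 1, 6, 5]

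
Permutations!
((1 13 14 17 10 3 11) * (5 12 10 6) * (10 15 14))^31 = (1 13 10 3 11)(5 12 15 14 17 6)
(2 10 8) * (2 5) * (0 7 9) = (0 7 9)(2 10 8 5) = [7, 1, 10, 3, 4, 2, 6, 9, 5, 0, 8]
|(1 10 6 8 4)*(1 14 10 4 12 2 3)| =9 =|(1 4 14 10 6 8 12 2 3)|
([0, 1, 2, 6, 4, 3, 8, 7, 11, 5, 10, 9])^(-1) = [0, 1, 2, 5, 4, 9, 3, 7, 6, 11, 10, 8]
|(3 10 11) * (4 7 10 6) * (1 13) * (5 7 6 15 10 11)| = 6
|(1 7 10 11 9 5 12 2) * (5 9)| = 7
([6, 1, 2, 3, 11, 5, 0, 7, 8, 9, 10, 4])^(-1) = (0 6)(4 11)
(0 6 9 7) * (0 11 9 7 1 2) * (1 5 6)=(0 1 2)(5 6 7 11 9)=[1, 2, 0, 3, 4, 6, 7, 11, 8, 5, 10, 9]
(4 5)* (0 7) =[7, 1, 2, 3, 5, 4, 6, 0] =(0 7)(4 5)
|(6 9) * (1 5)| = |(1 5)(6 9)| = 2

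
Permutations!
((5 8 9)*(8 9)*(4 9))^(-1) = ((4 9 5))^(-1) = (4 5 9)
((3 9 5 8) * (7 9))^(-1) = (3 8 5 9 7)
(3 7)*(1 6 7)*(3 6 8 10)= (1 8 10 3)(6 7)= [0, 8, 2, 1, 4, 5, 7, 6, 10, 9, 3]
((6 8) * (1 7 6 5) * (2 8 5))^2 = ((1 7 6 5)(2 8))^2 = (8)(1 6)(5 7)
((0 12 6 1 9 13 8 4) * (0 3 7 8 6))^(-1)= ((0 12)(1 9 13 6)(3 7 8 4))^(-1)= (0 12)(1 6 13 9)(3 4 8 7)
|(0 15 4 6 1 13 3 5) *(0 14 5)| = 14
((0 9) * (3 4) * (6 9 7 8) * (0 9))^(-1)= (9)(0 6 8 7)(3 4)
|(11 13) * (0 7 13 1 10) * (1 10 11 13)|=5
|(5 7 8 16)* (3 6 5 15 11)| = 8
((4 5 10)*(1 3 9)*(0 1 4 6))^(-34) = (0 10 4 3)(1 6 5 9)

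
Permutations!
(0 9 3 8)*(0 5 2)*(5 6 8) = (0 9 3 5 2)(6 8) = [9, 1, 0, 5, 4, 2, 8, 7, 6, 3]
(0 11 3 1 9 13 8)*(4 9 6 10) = (0 11 3 1 6 10 4 9 13 8) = [11, 6, 2, 1, 9, 5, 10, 7, 0, 13, 4, 3, 12, 8]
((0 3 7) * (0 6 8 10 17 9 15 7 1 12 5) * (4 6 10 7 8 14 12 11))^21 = (0 11 14)(1 6 5)(3 4 12)(7 9)(8 17)(10 15)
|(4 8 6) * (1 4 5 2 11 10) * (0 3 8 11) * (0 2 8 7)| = 12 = |(0 3 7)(1 4 11 10)(5 8 6)|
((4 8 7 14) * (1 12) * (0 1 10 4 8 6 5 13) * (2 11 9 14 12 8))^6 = (0 4 8 5 12)(1 6 7 13 10)(2 9)(11 14)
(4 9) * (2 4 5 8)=[0, 1, 4, 3, 9, 8, 6, 7, 2, 5]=(2 4 9 5 8)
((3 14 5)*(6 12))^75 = (14)(6 12)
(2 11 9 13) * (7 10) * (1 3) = (1 3)(2 11 9 13)(7 10) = [0, 3, 11, 1, 4, 5, 6, 10, 8, 13, 7, 9, 12, 2]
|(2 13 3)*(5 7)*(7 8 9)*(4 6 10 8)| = 21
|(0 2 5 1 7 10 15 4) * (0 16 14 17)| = |(0 2 5 1 7 10 15 4 16 14 17)| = 11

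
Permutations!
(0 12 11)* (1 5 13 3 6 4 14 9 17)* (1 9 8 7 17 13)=(0 12 11)(1 5)(3 6 4 14 8 7 17 9 13)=[12, 5, 2, 6, 14, 1, 4, 17, 7, 13, 10, 0, 11, 3, 8, 15, 16, 9]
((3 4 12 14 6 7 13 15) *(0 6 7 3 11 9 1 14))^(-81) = (0 12 4 3 6)(1 13 9 7 11 14 15) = ((0 6 3 4 12)(1 14 7 13 15 11 9))^(-81)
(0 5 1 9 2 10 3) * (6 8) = [5, 9, 10, 0, 4, 1, 8, 7, 6, 2, 3] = (0 5 1 9 2 10 3)(6 8)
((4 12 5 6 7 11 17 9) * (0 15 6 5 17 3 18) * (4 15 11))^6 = (0 3)(4 7 6 15 9 17 12)(11 18)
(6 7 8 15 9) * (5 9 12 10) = [0, 1, 2, 3, 4, 9, 7, 8, 15, 6, 5, 11, 10, 13, 14, 12] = (5 9 6 7 8 15 12 10)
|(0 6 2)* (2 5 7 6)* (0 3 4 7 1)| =8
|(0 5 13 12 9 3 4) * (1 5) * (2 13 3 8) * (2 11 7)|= 35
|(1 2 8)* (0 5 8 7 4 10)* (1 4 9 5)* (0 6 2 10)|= 10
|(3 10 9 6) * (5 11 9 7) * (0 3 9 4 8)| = 8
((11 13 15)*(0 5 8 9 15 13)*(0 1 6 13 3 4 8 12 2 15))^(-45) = (0 6 5 13 12 3 2 4 15 8 11 9 1)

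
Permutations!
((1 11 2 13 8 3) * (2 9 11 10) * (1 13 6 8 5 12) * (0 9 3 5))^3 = (0 3 9 13 11)(1 6 12 2 5 10 8)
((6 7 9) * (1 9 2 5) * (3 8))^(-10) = (1 6 2)(5 9 7)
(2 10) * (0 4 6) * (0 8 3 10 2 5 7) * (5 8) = (0 4 6 5 7)(3 10 8) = [4, 1, 2, 10, 6, 7, 5, 0, 3, 9, 8]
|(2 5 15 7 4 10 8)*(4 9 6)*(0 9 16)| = 11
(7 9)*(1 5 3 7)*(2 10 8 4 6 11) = [0, 5, 10, 7, 6, 3, 11, 9, 4, 1, 8, 2] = (1 5 3 7 9)(2 10 8 4 6 11)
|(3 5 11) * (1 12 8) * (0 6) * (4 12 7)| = 30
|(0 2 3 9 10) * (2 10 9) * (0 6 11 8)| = |(0 10 6 11 8)(2 3)| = 10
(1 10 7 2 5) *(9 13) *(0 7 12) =(0 7 2 5 1 10 12)(9 13) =[7, 10, 5, 3, 4, 1, 6, 2, 8, 13, 12, 11, 0, 9]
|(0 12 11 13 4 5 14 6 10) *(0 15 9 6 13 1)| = |(0 12 11 1)(4 5 14 13)(6 10 15 9)| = 4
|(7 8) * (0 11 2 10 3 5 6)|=|(0 11 2 10 3 5 6)(7 8)|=14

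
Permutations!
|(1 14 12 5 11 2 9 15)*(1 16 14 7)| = |(1 7)(2 9 15 16 14 12 5 11)| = 8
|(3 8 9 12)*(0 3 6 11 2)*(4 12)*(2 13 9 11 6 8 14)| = 12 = |(0 3 14 2)(4 12 8 11 13 9)|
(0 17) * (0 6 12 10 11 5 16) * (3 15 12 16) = [17, 1, 2, 15, 4, 3, 16, 7, 8, 9, 11, 5, 10, 13, 14, 12, 0, 6] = (0 17 6 16)(3 15 12 10 11 5)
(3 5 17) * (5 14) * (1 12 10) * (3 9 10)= (1 12 3 14 5 17 9 10)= [0, 12, 2, 14, 4, 17, 6, 7, 8, 10, 1, 11, 3, 13, 5, 15, 16, 9]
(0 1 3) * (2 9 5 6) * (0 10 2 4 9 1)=[0, 3, 1, 10, 9, 6, 4, 7, 8, 5, 2]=(1 3 10 2)(4 9 5 6)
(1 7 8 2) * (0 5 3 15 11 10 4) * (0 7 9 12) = (0 5 3 15 11 10 4 7 8 2 1 9 12) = [5, 9, 1, 15, 7, 3, 6, 8, 2, 12, 4, 10, 0, 13, 14, 11]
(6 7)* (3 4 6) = (3 4 6 7) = [0, 1, 2, 4, 6, 5, 7, 3]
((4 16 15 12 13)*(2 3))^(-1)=((2 3)(4 16 15 12 13))^(-1)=(2 3)(4 13 12 15 16)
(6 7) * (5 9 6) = (5 9 6 7) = [0, 1, 2, 3, 4, 9, 7, 5, 8, 6]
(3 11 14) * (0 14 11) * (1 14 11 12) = (0 11 12 1 14 3) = [11, 14, 2, 0, 4, 5, 6, 7, 8, 9, 10, 12, 1, 13, 3]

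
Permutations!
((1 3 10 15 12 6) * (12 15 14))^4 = (15)(1 12 10)(3 6 14)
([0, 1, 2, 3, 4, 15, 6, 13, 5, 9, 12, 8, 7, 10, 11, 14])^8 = [0, 1, 2, 3, 4, 11, 6, 7, 14, 9, 10, 15, 12, 13, 5, 8]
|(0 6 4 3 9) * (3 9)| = 4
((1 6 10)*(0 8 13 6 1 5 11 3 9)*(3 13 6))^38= (0 6 5 13 9 8 10 11 3)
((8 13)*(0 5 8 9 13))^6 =((0 5 8)(9 13))^6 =(13)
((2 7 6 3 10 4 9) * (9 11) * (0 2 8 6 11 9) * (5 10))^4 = (11)(3 9 5 8 10 6 4)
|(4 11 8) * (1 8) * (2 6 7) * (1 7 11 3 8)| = 12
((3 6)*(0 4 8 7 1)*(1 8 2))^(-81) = ((0 4 2 1)(3 6)(7 8))^(-81) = (0 1 2 4)(3 6)(7 8)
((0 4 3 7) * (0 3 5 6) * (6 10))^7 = (0 5 6 4 10)(3 7) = ((0 4 5 10 6)(3 7))^7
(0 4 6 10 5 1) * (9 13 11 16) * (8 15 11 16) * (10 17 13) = (0 4 6 17 13 16 9 10 5 1)(8 15 11) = [4, 0, 2, 3, 6, 1, 17, 7, 15, 10, 5, 8, 12, 16, 14, 11, 9, 13]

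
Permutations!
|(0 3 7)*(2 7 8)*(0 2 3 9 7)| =4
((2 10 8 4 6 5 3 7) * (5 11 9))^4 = (2 6 3 8 9)(4 5 10 11 7)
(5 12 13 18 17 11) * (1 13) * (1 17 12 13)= (5 13 18 12 17 11)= [0, 1, 2, 3, 4, 13, 6, 7, 8, 9, 10, 5, 17, 18, 14, 15, 16, 11, 12]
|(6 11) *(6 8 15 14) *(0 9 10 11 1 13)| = |(0 9 10 11 8 15 14 6 1 13)| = 10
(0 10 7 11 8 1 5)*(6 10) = (0 6 10 7 11 8 1 5) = [6, 5, 2, 3, 4, 0, 10, 11, 1, 9, 7, 8]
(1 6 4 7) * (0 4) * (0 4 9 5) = [9, 6, 2, 3, 7, 0, 4, 1, 8, 5] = (0 9 5)(1 6 4 7)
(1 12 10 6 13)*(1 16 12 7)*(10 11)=(1 7)(6 13 16 12 11 10)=[0, 7, 2, 3, 4, 5, 13, 1, 8, 9, 6, 10, 11, 16, 14, 15, 12]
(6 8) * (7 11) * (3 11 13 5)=(3 11 7 13 5)(6 8)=[0, 1, 2, 11, 4, 3, 8, 13, 6, 9, 10, 7, 12, 5]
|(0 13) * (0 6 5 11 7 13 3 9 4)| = 20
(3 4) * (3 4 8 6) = (3 8 6) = [0, 1, 2, 8, 4, 5, 3, 7, 6]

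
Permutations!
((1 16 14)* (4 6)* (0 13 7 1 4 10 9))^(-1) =(0 9 10 6 4 14 16 1 7 13)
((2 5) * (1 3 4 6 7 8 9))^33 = (1 8 6 3 9 7 4)(2 5)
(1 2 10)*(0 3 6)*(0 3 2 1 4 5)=(0 2 10 4 5)(3 6)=[2, 1, 10, 6, 5, 0, 3, 7, 8, 9, 4]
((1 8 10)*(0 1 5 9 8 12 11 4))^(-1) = ((0 1 12 11 4)(5 9 8 10))^(-1) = (0 4 11 12 1)(5 10 8 9)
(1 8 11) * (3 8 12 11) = (1 12 11)(3 8) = [0, 12, 2, 8, 4, 5, 6, 7, 3, 9, 10, 1, 11]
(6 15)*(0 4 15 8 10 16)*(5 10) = (0 4 15 6 8 5 10 16) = [4, 1, 2, 3, 15, 10, 8, 7, 5, 9, 16, 11, 12, 13, 14, 6, 0]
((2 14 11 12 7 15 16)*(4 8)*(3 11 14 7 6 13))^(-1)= ((2 7 15 16)(3 11 12 6 13)(4 8))^(-1)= (2 16 15 7)(3 13 6 12 11)(4 8)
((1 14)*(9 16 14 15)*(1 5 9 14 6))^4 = ((1 15 14 5 9 16 6))^4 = (1 9 15 16 14 6 5)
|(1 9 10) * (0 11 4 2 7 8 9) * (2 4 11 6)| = 8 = |(11)(0 6 2 7 8 9 10 1)|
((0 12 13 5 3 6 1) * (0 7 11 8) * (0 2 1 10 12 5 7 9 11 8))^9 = ((0 5 3 6 10 12 13 7 8 2 1 9 11))^9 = (0 2 12 5 1 13 3 9 7 6 11 8 10)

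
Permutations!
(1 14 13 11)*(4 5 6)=(1 14 13 11)(4 5 6)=[0, 14, 2, 3, 5, 6, 4, 7, 8, 9, 10, 1, 12, 11, 13]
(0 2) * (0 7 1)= [2, 0, 7, 3, 4, 5, 6, 1]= (0 2 7 1)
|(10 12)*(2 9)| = 2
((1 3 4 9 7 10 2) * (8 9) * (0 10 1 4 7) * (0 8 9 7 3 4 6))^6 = (0 2)(1 4 9 8 7)(6 10)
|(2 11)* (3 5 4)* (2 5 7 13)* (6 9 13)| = 9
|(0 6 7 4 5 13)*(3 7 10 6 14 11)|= |(0 14 11 3 7 4 5 13)(6 10)|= 8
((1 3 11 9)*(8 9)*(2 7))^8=((1 3 11 8 9)(2 7))^8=(1 8 3 9 11)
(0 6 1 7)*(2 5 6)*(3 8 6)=(0 2 5 3 8 6 1 7)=[2, 7, 5, 8, 4, 3, 1, 0, 6]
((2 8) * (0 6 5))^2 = (8)(0 5 6)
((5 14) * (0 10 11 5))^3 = (0 5 10 14 11)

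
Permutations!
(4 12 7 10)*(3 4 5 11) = (3 4 12 7 10 5 11) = [0, 1, 2, 4, 12, 11, 6, 10, 8, 9, 5, 3, 7]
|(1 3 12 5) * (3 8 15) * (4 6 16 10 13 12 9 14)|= 13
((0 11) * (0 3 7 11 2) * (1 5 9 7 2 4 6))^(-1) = (0 2 3 11 7 9 5 1 6 4)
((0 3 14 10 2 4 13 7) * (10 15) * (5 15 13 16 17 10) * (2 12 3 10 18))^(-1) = (0 7 13 14 3 12 10)(2 18 17 16 4)(5 15)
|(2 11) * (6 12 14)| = 6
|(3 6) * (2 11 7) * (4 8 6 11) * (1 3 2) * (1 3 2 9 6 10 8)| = 6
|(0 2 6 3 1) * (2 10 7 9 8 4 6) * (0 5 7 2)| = 24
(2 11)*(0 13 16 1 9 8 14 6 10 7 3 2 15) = (0 13 16 1 9 8 14 6 10 7 3 2 11 15) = [13, 9, 11, 2, 4, 5, 10, 3, 14, 8, 7, 15, 12, 16, 6, 0, 1]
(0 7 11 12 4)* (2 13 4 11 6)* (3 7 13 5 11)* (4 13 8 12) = (13)(0 8 12 3 7 6 2 5 11 4) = [8, 1, 5, 7, 0, 11, 2, 6, 12, 9, 10, 4, 3, 13]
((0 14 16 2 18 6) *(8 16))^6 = (0 6 18 2 16 8 14)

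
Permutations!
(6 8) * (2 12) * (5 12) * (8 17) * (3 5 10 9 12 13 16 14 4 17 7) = (2 10 9 12)(3 5 13 16 14 4 17 8 6 7) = [0, 1, 10, 5, 17, 13, 7, 3, 6, 12, 9, 11, 2, 16, 4, 15, 14, 8]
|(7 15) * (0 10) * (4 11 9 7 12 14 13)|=8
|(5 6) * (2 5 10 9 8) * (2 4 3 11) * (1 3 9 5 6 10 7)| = 6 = |(1 3 11 2 6 7)(4 9 8)(5 10)|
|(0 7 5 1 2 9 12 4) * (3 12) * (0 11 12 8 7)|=21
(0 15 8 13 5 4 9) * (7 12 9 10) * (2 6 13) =[15, 1, 6, 3, 10, 4, 13, 12, 2, 0, 7, 11, 9, 5, 14, 8] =(0 15 8 2 6 13 5 4 10 7 12 9)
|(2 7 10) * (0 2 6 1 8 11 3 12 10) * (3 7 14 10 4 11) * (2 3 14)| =30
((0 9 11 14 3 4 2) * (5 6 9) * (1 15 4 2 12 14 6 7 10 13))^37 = ((0 5 7 10 13 1 15 4 12 14 3 2)(6 9 11))^37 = (0 5 7 10 13 1 15 4 12 14 3 2)(6 9 11)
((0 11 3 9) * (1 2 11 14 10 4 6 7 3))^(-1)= ((0 14 10 4 6 7 3 9)(1 2 11))^(-1)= (0 9 3 7 6 4 10 14)(1 11 2)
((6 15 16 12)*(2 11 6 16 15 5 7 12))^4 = ((2 11 6 5 7 12 16))^4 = (2 7 11 12 6 16 5)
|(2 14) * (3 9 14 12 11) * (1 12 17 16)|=|(1 12 11 3 9 14 2 17 16)|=9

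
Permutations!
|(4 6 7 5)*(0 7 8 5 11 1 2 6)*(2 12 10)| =|(0 7 11 1 12 10 2 6 8 5 4)| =11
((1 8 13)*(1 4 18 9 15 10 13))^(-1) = ((1 8)(4 18 9 15 10 13))^(-1) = (1 8)(4 13 10 15 9 18)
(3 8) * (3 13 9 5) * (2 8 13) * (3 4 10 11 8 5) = [0, 1, 5, 13, 10, 4, 6, 7, 2, 3, 11, 8, 12, 9] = (2 5 4 10 11 8)(3 13 9)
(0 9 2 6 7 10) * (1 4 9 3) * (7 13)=(0 3 1 4 9 2 6 13 7 10)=[3, 4, 6, 1, 9, 5, 13, 10, 8, 2, 0, 11, 12, 7]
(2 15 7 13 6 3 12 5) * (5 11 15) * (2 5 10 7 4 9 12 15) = (2 10 7 13 6 3 15 4 9 12 11) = [0, 1, 10, 15, 9, 5, 3, 13, 8, 12, 7, 2, 11, 6, 14, 4]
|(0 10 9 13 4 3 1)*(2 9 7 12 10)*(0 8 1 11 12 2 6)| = 18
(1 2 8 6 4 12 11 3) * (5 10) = (1 2 8 6 4 12 11 3)(5 10) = [0, 2, 8, 1, 12, 10, 4, 7, 6, 9, 5, 3, 11]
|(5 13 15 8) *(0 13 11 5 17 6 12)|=|(0 13 15 8 17 6 12)(5 11)|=14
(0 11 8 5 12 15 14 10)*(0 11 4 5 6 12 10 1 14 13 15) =(0 4 5 10 11 8 6 12)(1 14)(13 15) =[4, 14, 2, 3, 5, 10, 12, 7, 6, 9, 11, 8, 0, 15, 1, 13]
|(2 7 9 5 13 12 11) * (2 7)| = 6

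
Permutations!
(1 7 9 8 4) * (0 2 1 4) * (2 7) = [7, 2, 1, 3, 4, 5, 6, 9, 0, 8] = (0 7 9 8)(1 2)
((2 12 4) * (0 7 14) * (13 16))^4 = (16)(0 7 14)(2 12 4) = ((0 7 14)(2 12 4)(13 16))^4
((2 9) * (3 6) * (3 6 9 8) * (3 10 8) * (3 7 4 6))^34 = ((2 7 4 6 3 9)(8 10))^34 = (10)(2 3 4)(6 7 9)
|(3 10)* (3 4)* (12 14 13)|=|(3 10 4)(12 14 13)|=3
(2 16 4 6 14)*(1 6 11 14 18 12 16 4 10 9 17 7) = (1 6 18 12 16 10 9 17 7)(2 4 11 14) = [0, 6, 4, 3, 11, 5, 18, 1, 8, 17, 9, 14, 16, 13, 2, 15, 10, 7, 12]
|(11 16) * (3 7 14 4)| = 4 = |(3 7 14 4)(11 16)|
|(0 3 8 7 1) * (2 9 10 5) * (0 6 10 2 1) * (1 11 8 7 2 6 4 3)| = 35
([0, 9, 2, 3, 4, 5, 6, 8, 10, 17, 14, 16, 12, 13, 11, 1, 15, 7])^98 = (1 16 14 8 17)(7 9 15 11 10)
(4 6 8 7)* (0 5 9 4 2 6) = (0 5 9 4)(2 6 8 7) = [5, 1, 6, 3, 0, 9, 8, 2, 7, 4]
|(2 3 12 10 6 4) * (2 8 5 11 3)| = 8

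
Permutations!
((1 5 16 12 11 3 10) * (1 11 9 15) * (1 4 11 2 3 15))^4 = ((1 5 16 12 9)(2 3 10)(4 11 15))^4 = (1 9 12 16 5)(2 3 10)(4 11 15)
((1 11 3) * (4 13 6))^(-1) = (1 3 11)(4 6 13)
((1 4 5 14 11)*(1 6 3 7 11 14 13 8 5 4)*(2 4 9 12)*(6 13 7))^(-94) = ((14)(2 4 9 12)(3 6)(5 7 11 13 8))^(-94) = (14)(2 9)(4 12)(5 7 11 13 8)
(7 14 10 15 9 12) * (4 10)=(4 10 15 9 12 7 14)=[0, 1, 2, 3, 10, 5, 6, 14, 8, 12, 15, 11, 7, 13, 4, 9]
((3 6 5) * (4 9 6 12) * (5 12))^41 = (3 5)(4 9 6 12)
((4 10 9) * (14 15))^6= ((4 10 9)(14 15))^6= (15)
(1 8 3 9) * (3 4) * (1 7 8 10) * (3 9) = (1 10)(4 9 7 8) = [0, 10, 2, 3, 9, 5, 6, 8, 4, 7, 1]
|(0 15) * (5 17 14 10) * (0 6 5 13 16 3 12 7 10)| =6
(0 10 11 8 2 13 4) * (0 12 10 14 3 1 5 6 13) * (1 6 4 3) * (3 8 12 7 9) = [14, 5, 0, 6, 7, 4, 13, 9, 2, 3, 11, 12, 10, 8, 1] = (0 14 1 5 4 7 9 3 6 13 8 2)(10 11 12)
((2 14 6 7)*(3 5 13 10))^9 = (2 14 6 7)(3 5 13 10) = ((2 14 6 7)(3 5 13 10))^9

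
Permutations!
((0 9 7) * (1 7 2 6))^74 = (0 2 1)(6 7 9)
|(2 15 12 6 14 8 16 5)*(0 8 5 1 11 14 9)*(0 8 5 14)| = 11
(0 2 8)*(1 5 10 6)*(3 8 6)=[2, 5, 6, 8, 4, 10, 1, 7, 0, 9, 3]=(0 2 6 1 5 10 3 8)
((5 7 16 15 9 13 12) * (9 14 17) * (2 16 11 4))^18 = (2 13)(4 9)(5 15)(7 14)(11 17)(12 16)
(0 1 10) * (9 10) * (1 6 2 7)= (0 6 2 7 1 9 10)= [6, 9, 7, 3, 4, 5, 2, 1, 8, 10, 0]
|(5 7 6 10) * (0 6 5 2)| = |(0 6 10 2)(5 7)| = 4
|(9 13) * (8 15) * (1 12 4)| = |(1 12 4)(8 15)(9 13)| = 6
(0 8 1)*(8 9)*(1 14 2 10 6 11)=(0 9 8 14 2 10 6 11 1)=[9, 0, 10, 3, 4, 5, 11, 7, 14, 8, 6, 1, 12, 13, 2]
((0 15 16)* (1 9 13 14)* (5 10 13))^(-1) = ((0 15 16)(1 9 5 10 13 14))^(-1) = (0 16 15)(1 14 13 10 5 9)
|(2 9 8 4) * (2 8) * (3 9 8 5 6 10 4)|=|(2 8 3 9)(4 5 6 10)|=4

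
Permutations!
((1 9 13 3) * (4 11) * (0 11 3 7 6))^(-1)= (0 6 7 13 9 1 3 4 11)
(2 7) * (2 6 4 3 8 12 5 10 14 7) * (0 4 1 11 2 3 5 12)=[4, 11, 3, 8, 5, 10, 1, 6, 0, 9, 14, 2, 12, 13, 7]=(0 4 5 10 14 7 6 1 11 2 3 8)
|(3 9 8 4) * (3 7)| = 5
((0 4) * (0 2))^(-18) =(4)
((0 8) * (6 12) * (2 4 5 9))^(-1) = (0 8)(2 9 5 4)(6 12)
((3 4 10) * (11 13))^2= (13)(3 10 4)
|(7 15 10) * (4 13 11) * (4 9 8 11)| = 6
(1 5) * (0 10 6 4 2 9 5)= [10, 0, 9, 3, 2, 1, 4, 7, 8, 5, 6]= (0 10 6 4 2 9 5 1)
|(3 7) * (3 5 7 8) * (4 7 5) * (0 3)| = |(0 3 8)(4 7)| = 6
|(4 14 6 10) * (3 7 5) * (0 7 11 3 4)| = 14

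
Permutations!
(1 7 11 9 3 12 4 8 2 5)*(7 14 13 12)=[0, 14, 5, 7, 8, 1, 6, 11, 2, 3, 10, 9, 4, 12, 13]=(1 14 13 12 4 8 2 5)(3 7 11 9)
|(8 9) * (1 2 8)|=4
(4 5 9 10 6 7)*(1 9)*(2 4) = (1 9 10 6 7 2 4 5) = [0, 9, 4, 3, 5, 1, 7, 2, 8, 10, 6]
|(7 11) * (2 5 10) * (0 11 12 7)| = 6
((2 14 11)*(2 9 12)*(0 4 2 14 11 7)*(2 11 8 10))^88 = (0 12 4 14 11 7 9)(2 8 10)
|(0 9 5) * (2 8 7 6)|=12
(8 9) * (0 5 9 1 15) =(0 5 9 8 1 15) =[5, 15, 2, 3, 4, 9, 6, 7, 1, 8, 10, 11, 12, 13, 14, 0]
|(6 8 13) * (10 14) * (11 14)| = |(6 8 13)(10 11 14)| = 3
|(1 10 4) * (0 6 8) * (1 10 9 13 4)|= 15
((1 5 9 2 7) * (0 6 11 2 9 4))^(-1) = (0 4 5 1 7 2 11 6)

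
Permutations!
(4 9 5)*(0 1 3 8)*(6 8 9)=(0 1 3 9 5 4 6 8)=[1, 3, 2, 9, 6, 4, 8, 7, 0, 5]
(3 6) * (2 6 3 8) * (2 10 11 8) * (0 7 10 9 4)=(0 7 10 11 8 9 4)(2 6)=[7, 1, 6, 3, 0, 5, 2, 10, 9, 4, 11, 8]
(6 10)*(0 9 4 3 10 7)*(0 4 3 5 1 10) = (0 9 3)(1 10 6 7 4 5) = [9, 10, 2, 0, 5, 1, 7, 4, 8, 3, 6]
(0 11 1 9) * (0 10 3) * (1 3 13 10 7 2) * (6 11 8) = (0 8 6 11 3)(1 9 7 2)(10 13) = [8, 9, 1, 0, 4, 5, 11, 2, 6, 7, 13, 3, 12, 10]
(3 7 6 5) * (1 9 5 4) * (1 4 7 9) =(3 9 5)(6 7) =[0, 1, 2, 9, 4, 3, 7, 6, 8, 5]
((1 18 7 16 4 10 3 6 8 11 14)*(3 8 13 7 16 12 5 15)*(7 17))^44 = (1 10)(3 7)(4 14)(5 13)(6 12)(8 18)(11 16)(15 17) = ((1 18 16 4 10 8 11 14)(3 6 13 17 7 12 5 15))^44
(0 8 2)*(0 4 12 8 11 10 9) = (0 11 10 9)(2 4 12 8) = [11, 1, 4, 3, 12, 5, 6, 7, 2, 0, 9, 10, 8]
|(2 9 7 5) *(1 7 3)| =|(1 7 5 2 9 3)| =6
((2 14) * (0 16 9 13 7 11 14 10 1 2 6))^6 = ((0 16 9 13 7 11 14 6)(1 2 10))^6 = (0 14 7 9)(6 11 13 16)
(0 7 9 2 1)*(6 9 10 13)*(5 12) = (0 7 10 13 6 9 2 1)(5 12) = [7, 0, 1, 3, 4, 12, 9, 10, 8, 2, 13, 11, 5, 6]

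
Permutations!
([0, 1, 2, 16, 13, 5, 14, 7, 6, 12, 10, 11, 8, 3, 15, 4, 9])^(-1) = (3 13 4 15 14 6 8 12 9 16)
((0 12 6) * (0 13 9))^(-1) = ((0 12 6 13 9))^(-1) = (0 9 13 6 12)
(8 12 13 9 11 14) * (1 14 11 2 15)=(1 14 8 12 13 9 2 15)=[0, 14, 15, 3, 4, 5, 6, 7, 12, 2, 10, 11, 13, 9, 8, 1]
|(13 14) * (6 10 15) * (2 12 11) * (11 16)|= 12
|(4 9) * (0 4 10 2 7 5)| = 7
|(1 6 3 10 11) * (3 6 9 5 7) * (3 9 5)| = |(1 5 7 9 3 10 11)| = 7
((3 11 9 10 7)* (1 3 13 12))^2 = (1 11 10 13)(3 9 7 12)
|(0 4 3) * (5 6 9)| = 3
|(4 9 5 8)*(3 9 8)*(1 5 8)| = 6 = |(1 5 3 9 8 4)|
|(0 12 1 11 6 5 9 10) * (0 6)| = 4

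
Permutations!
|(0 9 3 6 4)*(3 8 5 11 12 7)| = |(0 9 8 5 11 12 7 3 6 4)| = 10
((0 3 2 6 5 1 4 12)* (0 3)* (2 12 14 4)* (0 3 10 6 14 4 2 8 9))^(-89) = ((0 3 12 10 6 5 1 8 9)(2 14))^(-89) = (0 3 12 10 6 5 1 8 9)(2 14)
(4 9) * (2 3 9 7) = [0, 1, 3, 9, 7, 5, 6, 2, 8, 4] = (2 3 9 4 7)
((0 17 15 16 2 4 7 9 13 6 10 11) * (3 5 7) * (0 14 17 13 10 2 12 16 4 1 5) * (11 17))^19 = (0 7 3 5 4 1 15 2 17 6 10 13 9)(11 14)(12 16)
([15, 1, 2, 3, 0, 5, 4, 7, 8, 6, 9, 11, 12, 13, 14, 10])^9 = (0 9)(4 10)(6 15)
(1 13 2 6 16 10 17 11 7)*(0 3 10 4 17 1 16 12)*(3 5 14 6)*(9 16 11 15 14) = (0 5 9 16 4 17 15 14 6 12)(1 13 2 3 10)(7 11) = [5, 13, 3, 10, 17, 9, 12, 11, 8, 16, 1, 7, 0, 2, 6, 14, 4, 15]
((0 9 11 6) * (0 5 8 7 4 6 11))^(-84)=((11)(0 9)(4 6 5 8 7))^(-84)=(11)(4 6 5 8 7)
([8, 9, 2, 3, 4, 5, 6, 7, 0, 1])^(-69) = (0 8)(1 9)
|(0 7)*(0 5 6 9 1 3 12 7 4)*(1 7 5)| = |(0 4)(1 3 12 5 6 9 7)| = 14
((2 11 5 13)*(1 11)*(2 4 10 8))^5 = (1 10 5 2 4 11 8 13)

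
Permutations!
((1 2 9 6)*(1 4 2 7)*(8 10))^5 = ((1 7)(2 9 6 4)(8 10))^5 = (1 7)(2 9 6 4)(8 10)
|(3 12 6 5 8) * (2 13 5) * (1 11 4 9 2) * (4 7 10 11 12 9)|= 6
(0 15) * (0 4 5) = [15, 1, 2, 3, 5, 0, 6, 7, 8, 9, 10, 11, 12, 13, 14, 4] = (0 15 4 5)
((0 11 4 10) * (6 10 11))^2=(11)(0 10 6)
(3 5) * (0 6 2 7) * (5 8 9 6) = [5, 1, 7, 8, 4, 3, 2, 0, 9, 6] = (0 5 3 8 9 6 2 7)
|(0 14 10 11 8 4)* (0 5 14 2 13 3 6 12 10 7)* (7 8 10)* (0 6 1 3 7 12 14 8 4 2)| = 8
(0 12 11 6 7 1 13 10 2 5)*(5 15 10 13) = [12, 5, 15, 3, 4, 0, 7, 1, 8, 9, 2, 6, 11, 13, 14, 10] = (0 12 11 6 7 1 5)(2 15 10)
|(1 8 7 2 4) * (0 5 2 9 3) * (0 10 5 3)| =|(0 3 10 5 2 4 1 8 7 9)| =10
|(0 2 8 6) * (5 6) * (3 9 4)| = |(0 2 8 5 6)(3 9 4)| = 15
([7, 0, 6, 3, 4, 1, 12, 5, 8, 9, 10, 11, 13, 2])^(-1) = (0 1 5 7)(2 13 12 6)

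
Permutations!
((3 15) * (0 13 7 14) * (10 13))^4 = ((0 10 13 7 14)(3 15))^4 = (15)(0 14 7 13 10)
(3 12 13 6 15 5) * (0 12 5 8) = (0 12 13 6 15 8)(3 5) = [12, 1, 2, 5, 4, 3, 15, 7, 0, 9, 10, 11, 13, 6, 14, 8]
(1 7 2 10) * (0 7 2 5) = [7, 2, 10, 3, 4, 0, 6, 5, 8, 9, 1] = (0 7 5)(1 2 10)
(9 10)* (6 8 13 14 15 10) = (6 8 13 14 15 10 9) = [0, 1, 2, 3, 4, 5, 8, 7, 13, 6, 9, 11, 12, 14, 15, 10]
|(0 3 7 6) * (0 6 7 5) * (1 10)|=6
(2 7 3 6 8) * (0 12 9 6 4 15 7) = (0 12 9 6 8 2)(3 4 15 7) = [12, 1, 0, 4, 15, 5, 8, 3, 2, 6, 10, 11, 9, 13, 14, 7]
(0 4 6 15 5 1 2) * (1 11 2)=(0 4 6 15 5 11 2)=[4, 1, 0, 3, 6, 11, 15, 7, 8, 9, 10, 2, 12, 13, 14, 5]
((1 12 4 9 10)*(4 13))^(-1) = ((1 12 13 4 9 10))^(-1) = (1 10 9 4 13 12)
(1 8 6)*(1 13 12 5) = (1 8 6 13 12 5) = [0, 8, 2, 3, 4, 1, 13, 7, 6, 9, 10, 11, 5, 12]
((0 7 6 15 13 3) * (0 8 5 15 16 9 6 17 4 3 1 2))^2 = (0 17 3 5 13 2 7 4 8 15 1)(6 9 16)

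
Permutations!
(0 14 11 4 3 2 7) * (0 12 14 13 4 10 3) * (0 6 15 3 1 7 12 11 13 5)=(0 5)(1 7 11 10)(2 12 14 13 4 6 15 3)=[5, 7, 12, 2, 6, 0, 15, 11, 8, 9, 1, 10, 14, 4, 13, 3]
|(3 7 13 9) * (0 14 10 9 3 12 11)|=6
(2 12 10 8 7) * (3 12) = (2 3 12 10 8 7) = [0, 1, 3, 12, 4, 5, 6, 2, 7, 9, 8, 11, 10]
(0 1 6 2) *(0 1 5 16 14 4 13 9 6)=(0 5 16 14 4 13 9 6 2 1)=[5, 0, 1, 3, 13, 16, 2, 7, 8, 6, 10, 11, 12, 9, 4, 15, 14]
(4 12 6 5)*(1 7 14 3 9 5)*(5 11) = [0, 7, 2, 9, 12, 4, 1, 14, 8, 11, 10, 5, 6, 13, 3] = (1 7 14 3 9 11 5 4 12 6)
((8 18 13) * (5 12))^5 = ((5 12)(8 18 13))^5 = (5 12)(8 13 18)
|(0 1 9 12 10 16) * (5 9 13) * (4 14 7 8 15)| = |(0 1 13 5 9 12 10 16)(4 14 7 8 15)| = 40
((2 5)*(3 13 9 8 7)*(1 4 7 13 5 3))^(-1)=((1 4 7)(2 3 5)(8 13 9))^(-1)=(1 7 4)(2 5 3)(8 9 13)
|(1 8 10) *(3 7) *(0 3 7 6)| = 3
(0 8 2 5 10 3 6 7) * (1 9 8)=(0 1 9 8 2 5 10 3 6 7)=[1, 9, 5, 6, 4, 10, 7, 0, 2, 8, 3]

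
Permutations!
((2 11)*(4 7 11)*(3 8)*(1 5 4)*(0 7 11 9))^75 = ((0 7 9)(1 5 4 11 2)(3 8))^75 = (11)(3 8)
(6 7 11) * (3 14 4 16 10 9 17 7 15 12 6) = [0, 1, 2, 14, 16, 5, 15, 11, 8, 17, 9, 3, 6, 13, 4, 12, 10, 7] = (3 14 4 16 10 9 17 7 11)(6 15 12)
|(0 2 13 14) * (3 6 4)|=|(0 2 13 14)(3 6 4)|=12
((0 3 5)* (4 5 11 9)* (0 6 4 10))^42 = (0 11 10 3 9)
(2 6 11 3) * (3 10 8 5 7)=(2 6 11 10 8 5 7 3)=[0, 1, 6, 2, 4, 7, 11, 3, 5, 9, 8, 10]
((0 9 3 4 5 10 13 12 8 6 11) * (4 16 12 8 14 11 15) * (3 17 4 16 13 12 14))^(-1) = (0 11 14 16 15 6 8 13 3 12 10 5 4 17 9)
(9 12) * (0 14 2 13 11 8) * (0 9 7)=[14, 1, 13, 3, 4, 5, 6, 0, 9, 12, 10, 8, 7, 11, 2]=(0 14 2 13 11 8 9 12 7)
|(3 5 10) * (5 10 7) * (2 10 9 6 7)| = |(2 10 3 9 6 7 5)| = 7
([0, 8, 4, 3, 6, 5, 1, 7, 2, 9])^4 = (9)(1 6 4 2 8)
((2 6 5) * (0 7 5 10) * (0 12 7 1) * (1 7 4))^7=(0 4 10 2 7 1 12 6 5)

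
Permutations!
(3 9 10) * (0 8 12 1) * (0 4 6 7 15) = [8, 4, 2, 9, 6, 5, 7, 15, 12, 10, 3, 11, 1, 13, 14, 0] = (0 8 12 1 4 6 7 15)(3 9 10)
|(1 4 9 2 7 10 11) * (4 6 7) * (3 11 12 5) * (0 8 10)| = |(0 8 10 12 5 3 11 1 6 7)(2 4 9)| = 30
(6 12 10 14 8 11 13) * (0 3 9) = [3, 1, 2, 9, 4, 5, 12, 7, 11, 0, 14, 13, 10, 6, 8] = (0 3 9)(6 12 10 14 8 11 13)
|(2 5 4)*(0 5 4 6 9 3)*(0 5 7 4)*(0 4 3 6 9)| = 6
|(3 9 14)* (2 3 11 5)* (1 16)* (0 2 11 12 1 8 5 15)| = |(0 2 3 9 14 12 1 16 8 5 11 15)| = 12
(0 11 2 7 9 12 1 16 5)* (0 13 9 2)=(0 11)(1 16 5 13 9 12)(2 7)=[11, 16, 7, 3, 4, 13, 6, 2, 8, 12, 10, 0, 1, 9, 14, 15, 5]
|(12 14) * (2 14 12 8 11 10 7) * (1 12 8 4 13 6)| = |(1 12 8 11 10 7 2 14 4 13 6)| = 11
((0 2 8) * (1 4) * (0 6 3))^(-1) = (0 3 6 8 2)(1 4)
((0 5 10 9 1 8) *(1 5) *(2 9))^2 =((0 1 8)(2 9 5 10))^2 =(0 8 1)(2 5)(9 10)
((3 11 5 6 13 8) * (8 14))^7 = (14) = ((3 11 5 6 13 14 8))^7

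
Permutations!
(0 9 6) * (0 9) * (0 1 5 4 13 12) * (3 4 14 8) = (0 1 5 14 8 3 4 13 12)(6 9) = [1, 5, 2, 4, 13, 14, 9, 7, 3, 6, 10, 11, 0, 12, 8]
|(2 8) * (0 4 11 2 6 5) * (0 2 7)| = |(0 4 11 7)(2 8 6 5)| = 4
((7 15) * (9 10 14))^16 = (15)(9 10 14)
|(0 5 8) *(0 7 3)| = |(0 5 8 7 3)| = 5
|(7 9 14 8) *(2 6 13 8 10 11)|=9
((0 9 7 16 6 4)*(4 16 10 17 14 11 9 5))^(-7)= ((0 5 4)(6 16)(7 10 17 14 11 9))^(-7)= (0 4 5)(6 16)(7 9 11 14 17 10)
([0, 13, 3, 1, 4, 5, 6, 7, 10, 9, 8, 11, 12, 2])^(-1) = (1 3 2 13)(8 10)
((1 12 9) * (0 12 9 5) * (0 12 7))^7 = (0 7)(1 9)(5 12) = ((0 7)(1 9)(5 12))^7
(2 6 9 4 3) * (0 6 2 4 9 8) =(9)(0 6 8)(3 4) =[6, 1, 2, 4, 3, 5, 8, 7, 0, 9]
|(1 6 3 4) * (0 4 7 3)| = 4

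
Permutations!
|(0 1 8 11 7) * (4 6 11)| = 7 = |(0 1 8 4 6 11 7)|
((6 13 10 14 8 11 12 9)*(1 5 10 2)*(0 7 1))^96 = ((0 7 1 5 10 14 8 11 12 9 6 13 2))^96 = (0 14 6 1 11 2 10 9 7 8 13 5 12)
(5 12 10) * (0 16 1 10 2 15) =(0 16 1 10 5 12 2 15) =[16, 10, 15, 3, 4, 12, 6, 7, 8, 9, 5, 11, 2, 13, 14, 0, 1]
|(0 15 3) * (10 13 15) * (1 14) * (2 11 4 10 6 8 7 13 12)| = 70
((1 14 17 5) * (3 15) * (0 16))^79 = ((0 16)(1 14 17 5)(3 15))^79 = (0 16)(1 5 17 14)(3 15)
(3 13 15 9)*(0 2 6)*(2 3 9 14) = (0 3 13 15 14 2 6) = [3, 1, 6, 13, 4, 5, 0, 7, 8, 9, 10, 11, 12, 15, 2, 14]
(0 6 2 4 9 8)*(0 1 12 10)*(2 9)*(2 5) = (0 6 9 8 1 12 10)(2 4 5) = [6, 12, 4, 3, 5, 2, 9, 7, 1, 8, 0, 11, 10]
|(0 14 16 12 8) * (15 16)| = 6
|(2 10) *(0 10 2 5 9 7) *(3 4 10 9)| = 12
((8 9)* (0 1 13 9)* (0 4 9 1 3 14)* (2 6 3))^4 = ((0 2 6 3 14)(1 13)(4 9 8))^4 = (0 14 3 6 2)(4 9 8)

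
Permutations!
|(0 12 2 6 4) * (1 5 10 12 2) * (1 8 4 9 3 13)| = |(0 2 6 9 3 13 1 5 10 12 8 4)| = 12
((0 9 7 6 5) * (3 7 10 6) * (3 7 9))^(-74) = ((0 3 9 10 6 5))^(-74) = (0 6 9)(3 5 10)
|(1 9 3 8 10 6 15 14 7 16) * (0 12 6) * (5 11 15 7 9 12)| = |(0 5 11 15 14 9 3 8 10)(1 12 6 7 16)| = 45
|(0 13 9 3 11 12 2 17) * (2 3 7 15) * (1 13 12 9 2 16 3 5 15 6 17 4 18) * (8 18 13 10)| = 132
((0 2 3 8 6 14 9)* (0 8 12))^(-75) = ((0 2 3 12)(6 14 9 8))^(-75) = (0 2 3 12)(6 14 9 8)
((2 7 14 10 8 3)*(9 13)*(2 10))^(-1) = ((2 7 14)(3 10 8)(9 13))^(-1) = (2 14 7)(3 8 10)(9 13)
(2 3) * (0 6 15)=(0 6 15)(2 3)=[6, 1, 3, 2, 4, 5, 15, 7, 8, 9, 10, 11, 12, 13, 14, 0]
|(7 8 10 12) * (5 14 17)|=|(5 14 17)(7 8 10 12)|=12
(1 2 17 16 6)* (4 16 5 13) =[0, 2, 17, 3, 16, 13, 1, 7, 8, 9, 10, 11, 12, 4, 14, 15, 6, 5] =(1 2 17 5 13 4 16 6)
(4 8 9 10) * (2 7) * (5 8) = (2 7)(4 5 8 9 10) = [0, 1, 7, 3, 5, 8, 6, 2, 9, 10, 4]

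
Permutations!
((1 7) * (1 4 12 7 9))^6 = ((1 9)(4 12 7))^6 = (12)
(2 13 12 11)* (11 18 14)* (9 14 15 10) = (2 13 12 18 15 10 9 14 11) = [0, 1, 13, 3, 4, 5, 6, 7, 8, 14, 9, 2, 18, 12, 11, 10, 16, 17, 15]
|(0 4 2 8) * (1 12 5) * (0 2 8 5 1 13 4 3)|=|(0 3)(1 12)(2 5 13 4 8)|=10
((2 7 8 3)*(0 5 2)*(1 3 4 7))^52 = (0 2 3 5 1)(4 7 8) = ((0 5 2 1 3)(4 7 8))^52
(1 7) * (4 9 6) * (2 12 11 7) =[0, 2, 12, 3, 9, 5, 4, 1, 8, 6, 10, 7, 11] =(1 2 12 11 7)(4 9 6)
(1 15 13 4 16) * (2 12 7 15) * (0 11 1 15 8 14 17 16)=(0 11 1 2 12 7 8 14 17 16 15 13 4)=[11, 2, 12, 3, 0, 5, 6, 8, 14, 9, 10, 1, 7, 4, 17, 13, 15, 16]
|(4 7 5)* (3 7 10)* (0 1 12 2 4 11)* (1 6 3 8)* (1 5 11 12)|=30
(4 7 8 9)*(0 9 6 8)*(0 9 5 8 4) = (0 5 8 6 4 7 9) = [5, 1, 2, 3, 7, 8, 4, 9, 6, 0]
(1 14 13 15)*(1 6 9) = (1 14 13 15 6 9) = [0, 14, 2, 3, 4, 5, 9, 7, 8, 1, 10, 11, 12, 15, 13, 6]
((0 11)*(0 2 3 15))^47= (0 2 15 11 3)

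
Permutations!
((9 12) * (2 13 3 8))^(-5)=((2 13 3 8)(9 12))^(-5)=(2 8 3 13)(9 12)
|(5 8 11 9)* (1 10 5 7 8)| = 12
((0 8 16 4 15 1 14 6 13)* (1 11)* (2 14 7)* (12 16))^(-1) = (0 13 6 14 2 7 1 11 15 4 16 12 8)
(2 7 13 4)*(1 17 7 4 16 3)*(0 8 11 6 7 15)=[8, 17, 4, 1, 2, 5, 7, 13, 11, 9, 10, 6, 12, 16, 14, 0, 3, 15]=(0 8 11 6 7 13 16 3 1 17 15)(2 4)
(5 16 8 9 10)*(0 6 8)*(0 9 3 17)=[6, 1, 2, 17, 4, 16, 8, 7, 3, 10, 5, 11, 12, 13, 14, 15, 9, 0]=(0 6 8 3 17)(5 16 9 10)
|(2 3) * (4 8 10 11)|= 4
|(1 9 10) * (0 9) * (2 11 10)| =6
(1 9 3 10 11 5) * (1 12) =[0, 9, 2, 10, 4, 12, 6, 7, 8, 3, 11, 5, 1] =(1 9 3 10 11 5 12)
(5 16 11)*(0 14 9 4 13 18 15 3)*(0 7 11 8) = (0 14 9 4 13 18 15 3 7 11 5 16 8) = [14, 1, 2, 7, 13, 16, 6, 11, 0, 4, 10, 5, 12, 18, 9, 3, 8, 17, 15]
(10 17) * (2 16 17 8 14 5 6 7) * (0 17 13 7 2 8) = (0 17 10)(2 16 13 7 8 14 5 6) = [17, 1, 16, 3, 4, 6, 2, 8, 14, 9, 0, 11, 12, 7, 5, 15, 13, 10]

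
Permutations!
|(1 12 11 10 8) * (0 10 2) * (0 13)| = 8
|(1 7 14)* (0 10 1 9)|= |(0 10 1 7 14 9)|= 6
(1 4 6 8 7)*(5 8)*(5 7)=(1 4 6 7)(5 8)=[0, 4, 2, 3, 6, 8, 7, 1, 5]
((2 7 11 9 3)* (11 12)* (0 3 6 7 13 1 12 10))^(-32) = (0 3 2 13 1 12 11 9 6 7 10)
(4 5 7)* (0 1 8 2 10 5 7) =(0 1 8 2 10 5)(4 7) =[1, 8, 10, 3, 7, 0, 6, 4, 2, 9, 5]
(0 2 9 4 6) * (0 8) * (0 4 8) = (0 2 9 8 4 6) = [2, 1, 9, 3, 6, 5, 0, 7, 4, 8]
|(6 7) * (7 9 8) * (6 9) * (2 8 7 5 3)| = |(2 8 5 3)(7 9)| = 4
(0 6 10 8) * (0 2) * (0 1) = (0 6 10 8 2 1) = [6, 0, 1, 3, 4, 5, 10, 7, 2, 9, 8]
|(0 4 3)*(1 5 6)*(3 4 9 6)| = |(0 9 6 1 5 3)| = 6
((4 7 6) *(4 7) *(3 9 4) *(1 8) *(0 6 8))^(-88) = ((0 6 7 8 1)(3 9 4))^(-88) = (0 7 1 6 8)(3 4 9)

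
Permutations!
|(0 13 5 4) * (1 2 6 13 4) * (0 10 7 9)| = 5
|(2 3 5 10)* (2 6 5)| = 6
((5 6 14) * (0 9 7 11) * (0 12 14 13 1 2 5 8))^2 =((0 9 7 11 12 14 8)(1 2 5 6 13))^2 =(0 7 12 8 9 11 14)(1 5 13 2 6)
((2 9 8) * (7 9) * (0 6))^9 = ((0 6)(2 7 9 8))^9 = (0 6)(2 7 9 8)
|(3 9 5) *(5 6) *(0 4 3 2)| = |(0 4 3 9 6 5 2)| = 7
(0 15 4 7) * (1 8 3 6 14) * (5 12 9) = (0 15 4 7)(1 8 3 6 14)(5 12 9) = [15, 8, 2, 6, 7, 12, 14, 0, 3, 5, 10, 11, 9, 13, 1, 4]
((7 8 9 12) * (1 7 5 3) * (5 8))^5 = (1 7 5 3)(8 12 9)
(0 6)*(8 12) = (0 6)(8 12) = [6, 1, 2, 3, 4, 5, 0, 7, 12, 9, 10, 11, 8]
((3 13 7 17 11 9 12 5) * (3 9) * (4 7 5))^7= (3 17 4 9 13 11 7 12 5)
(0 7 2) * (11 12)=(0 7 2)(11 12)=[7, 1, 0, 3, 4, 5, 6, 2, 8, 9, 10, 12, 11]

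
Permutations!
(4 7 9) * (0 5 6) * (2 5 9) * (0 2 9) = (2 5 6)(4 7 9) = [0, 1, 5, 3, 7, 6, 2, 9, 8, 4]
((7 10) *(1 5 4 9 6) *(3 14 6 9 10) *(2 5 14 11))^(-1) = (1 6 14)(2 11 3 7 10 4 5)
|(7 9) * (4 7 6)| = 4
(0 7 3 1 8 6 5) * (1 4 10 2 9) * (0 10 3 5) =(0 7 5 10 2 9 1 8 6)(3 4) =[7, 8, 9, 4, 3, 10, 0, 5, 6, 1, 2]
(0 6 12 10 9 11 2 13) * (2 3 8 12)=(0 6 2 13)(3 8 12 10 9 11)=[6, 1, 13, 8, 4, 5, 2, 7, 12, 11, 9, 3, 10, 0]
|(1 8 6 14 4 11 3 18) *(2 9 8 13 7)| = 12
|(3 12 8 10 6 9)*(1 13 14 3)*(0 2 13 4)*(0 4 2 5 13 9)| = |(0 5 13 14 3 12 8 10 6)(1 2 9)| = 9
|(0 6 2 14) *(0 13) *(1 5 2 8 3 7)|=10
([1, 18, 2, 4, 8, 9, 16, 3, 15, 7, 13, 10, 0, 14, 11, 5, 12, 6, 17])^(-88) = [17, 6, 2, 15, 5, 3, 0, 8, 9, 4, 10, 11, 18, 13, 14, 7, 1, 12, 16]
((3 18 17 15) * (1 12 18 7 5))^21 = ((1 12 18 17 15 3 7 5))^21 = (1 3 18 5 15 12 7 17)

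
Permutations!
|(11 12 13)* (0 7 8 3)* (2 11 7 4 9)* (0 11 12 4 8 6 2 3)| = 20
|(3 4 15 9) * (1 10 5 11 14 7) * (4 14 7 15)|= 20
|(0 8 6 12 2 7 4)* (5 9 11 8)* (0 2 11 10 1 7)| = |(0 5 9 10 1 7 4 2)(6 12 11 8)| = 8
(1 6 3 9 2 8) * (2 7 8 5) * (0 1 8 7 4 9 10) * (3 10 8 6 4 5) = (0 1 4 9 5 2 3 8 6 10) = [1, 4, 3, 8, 9, 2, 10, 7, 6, 5, 0]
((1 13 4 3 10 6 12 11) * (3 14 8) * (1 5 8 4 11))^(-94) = ((1 13 11 5 8 3 10 6 12)(4 14))^(-94) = (14)(1 3 13 10 11 6 5 12 8)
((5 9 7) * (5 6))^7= (5 6 7 9)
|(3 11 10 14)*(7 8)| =|(3 11 10 14)(7 8)| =4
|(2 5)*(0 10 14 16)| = |(0 10 14 16)(2 5)| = 4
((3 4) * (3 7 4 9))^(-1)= (3 9)(4 7)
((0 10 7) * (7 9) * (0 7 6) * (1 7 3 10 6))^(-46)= ((0 6)(1 7 3 10 9))^(-46)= (1 9 10 3 7)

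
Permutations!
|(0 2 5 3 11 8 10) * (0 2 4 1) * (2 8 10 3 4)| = 20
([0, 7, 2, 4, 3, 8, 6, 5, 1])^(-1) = (1 8 5 7)(3 4)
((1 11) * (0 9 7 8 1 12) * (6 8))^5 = (0 1 7 12 8 9 11 6) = ((0 9 7 6 8 1 11 12))^5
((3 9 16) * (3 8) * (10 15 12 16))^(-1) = ((3 9 10 15 12 16 8))^(-1) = (3 8 16 12 15 10 9)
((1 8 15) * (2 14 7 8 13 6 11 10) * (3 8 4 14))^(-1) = ((1 13 6 11 10 2 3 8 15)(4 14 7))^(-1) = (1 15 8 3 2 10 11 6 13)(4 7 14)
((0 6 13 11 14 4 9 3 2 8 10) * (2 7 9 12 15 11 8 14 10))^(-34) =((0 6 13 8 2 14 4 12 15 11 10)(3 7 9))^(-34) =(0 10 11 15 12 4 14 2 8 13 6)(3 9 7)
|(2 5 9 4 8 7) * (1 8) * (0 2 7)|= 7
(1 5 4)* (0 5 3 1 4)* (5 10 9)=(0 10 9 5)(1 3)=[10, 3, 2, 1, 4, 0, 6, 7, 8, 5, 9]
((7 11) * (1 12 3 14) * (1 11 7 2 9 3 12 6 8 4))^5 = (14)(1 6 8 4)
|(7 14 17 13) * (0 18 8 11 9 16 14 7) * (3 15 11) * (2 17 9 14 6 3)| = |(0 18 8 2 17 13)(3 15 11 14 9 16 6)| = 42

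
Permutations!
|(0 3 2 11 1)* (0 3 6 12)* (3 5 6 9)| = |(0 9 3 2 11 1 5 6 12)| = 9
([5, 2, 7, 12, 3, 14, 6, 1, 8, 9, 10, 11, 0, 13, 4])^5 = [12, 7, 1, 4, 14, 0, 6, 2, 8, 9, 10, 11, 3, 13, 5]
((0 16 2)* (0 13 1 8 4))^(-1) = (0 4 8 1 13 2 16)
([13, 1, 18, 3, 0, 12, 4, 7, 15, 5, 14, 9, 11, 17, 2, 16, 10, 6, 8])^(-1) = [4, 1, 14, 3, 6, 9, 17, 7, 18, 11, 16, 12, 5, 0, 10, 8, 15, 13, 2]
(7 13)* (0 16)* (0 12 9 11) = (0 16 12 9 11)(7 13) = [16, 1, 2, 3, 4, 5, 6, 13, 8, 11, 10, 0, 9, 7, 14, 15, 12]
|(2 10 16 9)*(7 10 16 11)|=3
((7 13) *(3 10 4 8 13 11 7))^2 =((3 10 4 8 13)(7 11))^2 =(3 4 13 10 8)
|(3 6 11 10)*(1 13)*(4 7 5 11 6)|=|(1 13)(3 4 7 5 11 10)|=6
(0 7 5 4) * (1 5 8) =[7, 5, 2, 3, 0, 4, 6, 8, 1] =(0 7 8 1 5 4)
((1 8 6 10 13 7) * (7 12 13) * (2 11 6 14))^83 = ((1 8 14 2 11 6 10 7)(12 13))^83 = (1 2 10 8 11 7 14 6)(12 13)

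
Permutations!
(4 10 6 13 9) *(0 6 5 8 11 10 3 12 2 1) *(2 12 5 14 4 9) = (0 6 13 2 1)(3 5 8 11 10 14 4) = [6, 0, 1, 5, 3, 8, 13, 7, 11, 9, 14, 10, 12, 2, 4]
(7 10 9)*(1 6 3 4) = [0, 6, 2, 4, 1, 5, 3, 10, 8, 7, 9] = (1 6 3 4)(7 10 9)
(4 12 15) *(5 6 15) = (4 12 5 6 15) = [0, 1, 2, 3, 12, 6, 15, 7, 8, 9, 10, 11, 5, 13, 14, 4]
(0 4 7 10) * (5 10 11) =(0 4 7 11 5 10) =[4, 1, 2, 3, 7, 10, 6, 11, 8, 9, 0, 5]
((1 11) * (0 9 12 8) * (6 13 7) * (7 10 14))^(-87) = ((0 9 12 8)(1 11)(6 13 10 14 7))^(-87) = (0 9 12 8)(1 11)(6 14 13 7 10)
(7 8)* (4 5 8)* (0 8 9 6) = (0 8 7 4 5 9 6) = [8, 1, 2, 3, 5, 9, 0, 4, 7, 6]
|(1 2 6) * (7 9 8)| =3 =|(1 2 6)(7 9 8)|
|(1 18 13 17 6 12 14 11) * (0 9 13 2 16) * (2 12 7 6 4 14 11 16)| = |(0 9 13 17 4 14 16)(1 18 12 11)(6 7)| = 28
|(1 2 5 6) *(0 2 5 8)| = 3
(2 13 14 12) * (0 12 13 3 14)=(0 12 2 3 14 13)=[12, 1, 3, 14, 4, 5, 6, 7, 8, 9, 10, 11, 2, 0, 13]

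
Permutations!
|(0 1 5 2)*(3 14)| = 4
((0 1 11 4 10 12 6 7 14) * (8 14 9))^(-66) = (14)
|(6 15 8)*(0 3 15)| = 5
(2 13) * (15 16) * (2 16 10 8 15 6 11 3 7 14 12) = (2 13 16 6 11 3 7 14 12)(8 15 10) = [0, 1, 13, 7, 4, 5, 11, 14, 15, 9, 8, 3, 2, 16, 12, 10, 6]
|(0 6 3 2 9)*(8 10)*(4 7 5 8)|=5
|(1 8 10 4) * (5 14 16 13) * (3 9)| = 4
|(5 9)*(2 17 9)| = |(2 17 9 5)| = 4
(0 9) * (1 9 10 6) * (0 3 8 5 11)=(0 10 6 1 9 3 8 5 11)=[10, 9, 2, 8, 4, 11, 1, 7, 5, 3, 6, 0]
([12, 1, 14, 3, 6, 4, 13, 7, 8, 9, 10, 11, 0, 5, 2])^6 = [0, 1, 2, 3, 13, 6, 5, 7, 8, 9, 10, 11, 12, 4, 14]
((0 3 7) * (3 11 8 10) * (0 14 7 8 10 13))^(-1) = (0 13 8 3 10 11)(7 14)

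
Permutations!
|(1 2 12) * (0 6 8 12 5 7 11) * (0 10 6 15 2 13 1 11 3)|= 30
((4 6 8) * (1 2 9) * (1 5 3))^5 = (9)(4 8 6)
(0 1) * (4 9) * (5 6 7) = (0 1)(4 9)(5 6 7) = [1, 0, 2, 3, 9, 6, 7, 5, 8, 4]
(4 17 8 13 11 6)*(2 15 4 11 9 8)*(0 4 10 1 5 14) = (0 4 17 2 15 10 1 5 14)(6 11)(8 13 9) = [4, 5, 15, 3, 17, 14, 11, 7, 13, 8, 1, 6, 12, 9, 0, 10, 16, 2]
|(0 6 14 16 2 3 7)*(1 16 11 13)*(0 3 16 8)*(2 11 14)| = |(0 6 2 16 11 13 1 8)(3 7)| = 8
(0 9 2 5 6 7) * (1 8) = (0 9 2 5 6 7)(1 8) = [9, 8, 5, 3, 4, 6, 7, 0, 1, 2]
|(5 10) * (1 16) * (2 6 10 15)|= |(1 16)(2 6 10 5 15)|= 10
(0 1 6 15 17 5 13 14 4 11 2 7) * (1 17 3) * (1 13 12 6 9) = [17, 9, 7, 13, 11, 12, 15, 0, 8, 1, 10, 2, 6, 14, 4, 3, 16, 5] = (0 17 5 12 6 15 3 13 14 4 11 2 7)(1 9)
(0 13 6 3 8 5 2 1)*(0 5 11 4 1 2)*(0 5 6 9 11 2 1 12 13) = (1 6 3 8 2)(4 12 13 9 11) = [0, 6, 1, 8, 12, 5, 3, 7, 2, 11, 10, 4, 13, 9]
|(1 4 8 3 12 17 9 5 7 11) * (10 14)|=10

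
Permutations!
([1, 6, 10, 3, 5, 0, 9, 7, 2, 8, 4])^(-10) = [5, 0, 8, 3, 10, 4, 1, 7, 9, 6, 2]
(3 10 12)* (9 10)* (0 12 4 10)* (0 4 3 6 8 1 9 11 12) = (1 9 4 10 3 11 12 6 8) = [0, 9, 2, 11, 10, 5, 8, 7, 1, 4, 3, 12, 6]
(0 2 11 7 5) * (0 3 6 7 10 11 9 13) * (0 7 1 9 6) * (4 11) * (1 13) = (0 2 6 13 7 5 3)(1 9)(4 11 10) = [2, 9, 6, 0, 11, 3, 13, 5, 8, 1, 4, 10, 12, 7]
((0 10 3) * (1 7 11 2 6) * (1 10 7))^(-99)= ((0 7 11 2 6 10 3))^(-99)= (0 3 10 6 2 11 7)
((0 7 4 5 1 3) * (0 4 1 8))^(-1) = ((0 7 1 3 4 5 8))^(-1) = (0 8 5 4 3 1 7)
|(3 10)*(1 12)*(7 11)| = |(1 12)(3 10)(7 11)| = 2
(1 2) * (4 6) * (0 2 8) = (0 2 1 8)(4 6) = [2, 8, 1, 3, 6, 5, 4, 7, 0]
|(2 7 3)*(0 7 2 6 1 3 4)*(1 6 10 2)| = |(0 7 4)(1 3 10 2)| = 12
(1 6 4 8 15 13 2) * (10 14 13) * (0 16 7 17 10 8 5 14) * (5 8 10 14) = (0 16 7 17 14 13 2 1 6 4 8 15 10) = [16, 6, 1, 3, 8, 5, 4, 17, 15, 9, 0, 11, 12, 2, 13, 10, 7, 14]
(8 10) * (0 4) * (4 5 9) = (0 5 9 4)(8 10) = [5, 1, 2, 3, 0, 9, 6, 7, 10, 4, 8]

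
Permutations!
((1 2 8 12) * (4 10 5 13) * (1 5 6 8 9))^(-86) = ((1 2 9)(4 10 6 8 12 5 13))^(-86) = (1 2 9)(4 5 8 10 13 12 6)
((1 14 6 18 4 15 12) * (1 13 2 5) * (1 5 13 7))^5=((1 14 6 18 4 15 12 7)(2 13))^5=(1 15 6 7 4 14 12 18)(2 13)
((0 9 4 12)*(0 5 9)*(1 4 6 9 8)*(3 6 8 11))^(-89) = (1 4 12 5 11 3 6 9 8)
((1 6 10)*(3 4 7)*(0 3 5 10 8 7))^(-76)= (0 4 3)(1 8 5)(6 7 10)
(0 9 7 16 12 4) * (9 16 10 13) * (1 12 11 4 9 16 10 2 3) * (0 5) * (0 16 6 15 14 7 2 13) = [10, 12, 3, 1, 5, 16, 15, 13, 8, 2, 0, 4, 9, 6, 7, 14, 11] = (0 10)(1 12 9 2 3)(4 5 16 11)(6 15 14 7 13)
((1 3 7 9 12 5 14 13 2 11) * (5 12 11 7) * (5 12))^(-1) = ((1 3 12 5 14 13 2 7 9 11))^(-1) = (1 11 9 7 2 13 14 5 12 3)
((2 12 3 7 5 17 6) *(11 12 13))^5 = (2 7 13 5 11 17 12 6 3)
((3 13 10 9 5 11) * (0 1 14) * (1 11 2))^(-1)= (0 14 1 2 5 9 10 13 3 11)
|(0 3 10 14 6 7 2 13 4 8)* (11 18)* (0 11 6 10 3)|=|(2 13 4 8 11 18 6 7)(10 14)|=8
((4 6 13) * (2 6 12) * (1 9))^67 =((1 9)(2 6 13 4 12))^67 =(1 9)(2 13 12 6 4)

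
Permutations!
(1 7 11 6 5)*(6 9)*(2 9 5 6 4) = (1 7 11 5)(2 9 4) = [0, 7, 9, 3, 2, 1, 6, 11, 8, 4, 10, 5]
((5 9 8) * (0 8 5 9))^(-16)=(9)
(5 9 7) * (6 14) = (5 9 7)(6 14) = [0, 1, 2, 3, 4, 9, 14, 5, 8, 7, 10, 11, 12, 13, 6]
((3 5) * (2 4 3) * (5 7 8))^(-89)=((2 4 3 7 8 5))^(-89)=(2 4 3 7 8 5)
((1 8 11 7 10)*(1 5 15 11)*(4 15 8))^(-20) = ((1 4 15 11 7 10 5 8))^(-20) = (1 7)(4 10)(5 15)(8 11)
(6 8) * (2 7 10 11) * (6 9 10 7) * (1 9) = (1 9 10 11 2 6 8) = [0, 9, 6, 3, 4, 5, 8, 7, 1, 10, 11, 2]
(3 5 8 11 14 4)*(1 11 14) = (1 11)(3 5 8 14 4) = [0, 11, 2, 5, 3, 8, 6, 7, 14, 9, 10, 1, 12, 13, 4]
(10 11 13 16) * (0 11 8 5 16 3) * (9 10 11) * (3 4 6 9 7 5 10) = (0 7 5 16 11 13 4 6 9 3)(8 10) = [7, 1, 2, 0, 6, 16, 9, 5, 10, 3, 8, 13, 12, 4, 14, 15, 11]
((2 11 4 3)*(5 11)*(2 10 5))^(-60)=(11)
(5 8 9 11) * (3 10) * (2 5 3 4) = [0, 1, 5, 10, 2, 8, 6, 7, 9, 11, 4, 3] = (2 5 8 9 11 3 10 4)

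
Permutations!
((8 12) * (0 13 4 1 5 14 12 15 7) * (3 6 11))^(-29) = (0 13 4 1 5 14 12 8 15 7)(3 6 11)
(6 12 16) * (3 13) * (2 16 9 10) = (2 16 6 12 9 10)(3 13) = [0, 1, 16, 13, 4, 5, 12, 7, 8, 10, 2, 11, 9, 3, 14, 15, 6]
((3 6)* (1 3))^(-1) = ((1 3 6))^(-1) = (1 6 3)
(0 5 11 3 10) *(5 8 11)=(0 8 11 3 10)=[8, 1, 2, 10, 4, 5, 6, 7, 11, 9, 0, 3]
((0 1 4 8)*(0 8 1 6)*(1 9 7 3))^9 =((0 6)(1 4 9 7 3))^9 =(0 6)(1 3 7 9 4)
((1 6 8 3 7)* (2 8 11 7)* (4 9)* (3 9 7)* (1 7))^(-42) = ((1 6 11 3 2 8 9 4))^(-42) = (1 9 2 11)(3 6 4 8)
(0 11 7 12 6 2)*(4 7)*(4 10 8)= (0 11 10 8 4 7 12 6 2)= [11, 1, 0, 3, 7, 5, 2, 12, 4, 9, 8, 10, 6]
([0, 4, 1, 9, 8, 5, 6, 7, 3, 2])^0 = [0, 1, 2, 3, 4, 5, 6, 7, 8, 9]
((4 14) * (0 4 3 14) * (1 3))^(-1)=((0 4)(1 3 14))^(-1)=(0 4)(1 14 3)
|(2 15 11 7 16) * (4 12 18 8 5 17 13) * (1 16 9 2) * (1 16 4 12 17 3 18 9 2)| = |(1 4 17 13 12 9)(2 15 11 7)(3 18 8 5)| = 12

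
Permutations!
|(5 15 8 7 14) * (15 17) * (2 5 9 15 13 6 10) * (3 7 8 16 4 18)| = 24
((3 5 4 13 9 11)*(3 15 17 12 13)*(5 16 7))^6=((3 16 7 5 4)(9 11 15 17 12 13))^6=(17)(3 16 7 5 4)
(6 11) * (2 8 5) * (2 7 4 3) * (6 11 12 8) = (2 6 12 8 5 7 4 3) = [0, 1, 6, 2, 3, 7, 12, 4, 5, 9, 10, 11, 8]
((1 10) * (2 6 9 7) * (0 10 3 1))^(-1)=((0 10)(1 3)(2 6 9 7))^(-1)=(0 10)(1 3)(2 7 9 6)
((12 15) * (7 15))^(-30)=(15)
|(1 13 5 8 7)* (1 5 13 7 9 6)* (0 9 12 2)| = 9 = |(13)(0 9 6 1 7 5 8 12 2)|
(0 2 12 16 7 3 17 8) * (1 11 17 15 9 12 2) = (0 1 11 17 8)(3 15 9 12 16 7) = [1, 11, 2, 15, 4, 5, 6, 3, 0, 12, 10, 17, 16, 13, 14, 9, 7, 8]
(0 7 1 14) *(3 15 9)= (0 7 1 14)(3 15 9)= [7, 14, 2, 15, 4, 5, 6, 1, 8, 3, 10, 11, 12, 13, 0, 9]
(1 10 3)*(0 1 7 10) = (0 1)(3 7 10) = [1, 0, 2, 7, 4, 5, 6, 10, 8, 9, 3]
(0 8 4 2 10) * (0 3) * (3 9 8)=[3, 1, 10, 0, 2, 5, 6, 7, 4, 8, 9]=(0 3)(2 10 9 8 4)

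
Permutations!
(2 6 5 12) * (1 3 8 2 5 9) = [0, 3, 6, 8, 4, 12, 9, 7, 2, 1, 10, 11, 5] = (1 3 8 2 6 9)(5 12)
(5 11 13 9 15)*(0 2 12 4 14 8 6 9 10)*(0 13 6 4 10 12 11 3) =[2, 1, 11, 0, 14, 3, 9, 7, 4, 15, 13, 6, 10, 12, 8, 5] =(0 2 11 6 9 15 5 3)(4 14 8)(10 13 12)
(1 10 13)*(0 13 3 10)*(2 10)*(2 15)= (0 13 1)(2 10 3 15)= [13, 0, 10, 15, 4, 5, 6, 7, 8, 9, 3, 11, 12, 1, 14, 2]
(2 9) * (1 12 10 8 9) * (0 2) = (0 2 1 12 10 8 9) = [2, 12, 1, 3, 4, 5, 6, 7, 9, 0, 8, 11, 10]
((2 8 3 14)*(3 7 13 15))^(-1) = ((2 8 7 13 15 3 14))^(-1) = (2 14 3 15 13 7 8)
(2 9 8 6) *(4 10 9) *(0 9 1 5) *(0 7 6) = (0 9 8)(1 5 7 6 2 4 10) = [9, 5, 4, 3, 10, 7, 2, 6, 0, 8, 1]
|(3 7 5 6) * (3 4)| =|(3 7 5 6 4)| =5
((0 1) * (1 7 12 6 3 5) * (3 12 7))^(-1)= (0 1 5 3)(6 12)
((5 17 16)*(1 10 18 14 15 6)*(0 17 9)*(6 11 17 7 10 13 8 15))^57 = (0 16 15 1 18)(5 11 13 14 7)(6 10 9 17 8)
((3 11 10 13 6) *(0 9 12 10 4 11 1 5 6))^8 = (0 10 9 13 12)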